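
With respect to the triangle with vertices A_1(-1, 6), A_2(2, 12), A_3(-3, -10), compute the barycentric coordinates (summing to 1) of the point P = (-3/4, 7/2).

Signed area of the reference triangle: [A_1A_2A_3] = ½·((-1)·(12−(-10)) + 2·(-10−6) + (-3)·(6−12)) = ½·(-22 − 32 + 18) = -18.
[PA_2A_3] = ½·((-3/4)·(12−(-10)) + 2·(-10−(7/2)) + (-3)·(7/2−12)) = ½·(-33/2 − 27 + 51/2) = -9, so the A_1-coordinate is (-9)/(-18) = 1/2.
[A_1PA_3] = ½·((-1)·(7/2−(-10)) + (-3/4)·(-10−6) + (-3)·(6−(7/2))) = ½·(-27/2 + 12 − 15/2) = -9/2, so the A_2-coordinate is 1/4.
[A_1A_2P] = ½·((-1)·(12−(7/2)) + 2·(7/2−6) + (-3/4)·(6−12)) = ½·(-17/2 − 5 + 9/2) = -9/2, so the A_3-coordinate is 1/4.

(1/2, 1/4, 1/4)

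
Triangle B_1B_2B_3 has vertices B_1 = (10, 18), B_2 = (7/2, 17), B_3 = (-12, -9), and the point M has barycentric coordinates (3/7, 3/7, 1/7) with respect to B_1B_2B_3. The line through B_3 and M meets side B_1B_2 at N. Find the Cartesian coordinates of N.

(27/4, 35/2)

Line B_3M meets B_1B_2 where the B_3-coordinate vanishes; zeroing M's B_3-weight and renormalizing leaves B_1, B_2-weights 3/7 : 3/7 → (1/2, 1/2).
So N = (1/2)·B_1 + (1/2)·B_2 = (27/4, 35/2).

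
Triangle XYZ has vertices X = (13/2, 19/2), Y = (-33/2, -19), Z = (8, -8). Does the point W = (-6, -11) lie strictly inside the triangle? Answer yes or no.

yes

Barycentric coordinates of W: (322/1781, 998/1781, 461/1781).
The three coordinates are positive, positive, positive; a point is interior exactly when all three are positive.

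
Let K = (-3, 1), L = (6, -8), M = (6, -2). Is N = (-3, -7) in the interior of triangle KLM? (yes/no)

Barycentric coordinates of N: (1, 4/3, -4/3).
The three coordinates are positive, positive, negative; a point is interior exactly when all three are positive.

no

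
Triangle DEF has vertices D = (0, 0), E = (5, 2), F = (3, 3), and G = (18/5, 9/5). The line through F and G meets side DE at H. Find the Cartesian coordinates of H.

(15/4, 3/2)

Barycentric coordinates of G with respect to DEF: (1/5, 3/5, 1/5).
On side DE the F-coordinate is zero; dropping G's F-weight 1/5 and renormalizing the remaining 1/5 : 3/5 gives weights 1/4, 3/4 on D, E.
H = (1/4)·(0, 0) + (3/4)·(5, 2) = (15/4, 3/2).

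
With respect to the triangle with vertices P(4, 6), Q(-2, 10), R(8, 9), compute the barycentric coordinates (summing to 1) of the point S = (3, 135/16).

Signed area of the reference triangle: [PQR] = ½·(4·(10−9) + (-2)·(9−6) + 8·(6−10)) = ½·(4 − 6 − 32) = -17.
[SQR] = ½·(3·(10−9) + (-2)·(9−(135/16)) + 8·(135/16−10)) = ½·(3 − 9/8 − 25/2) = -85/16, so the P-coordinate is (-85/16)/(-17) = 5/16.
[PSR] = ½·(4·(135/16−9) + 3·(9−6) + 8·(6−(135/16))) = ½·(-9/4 + 9 − 39/2) = -51/8, so the Q-coordinate is 3/8.
[PQS] = ½·(4·(10−(135/16)) + (-2)·(135/16−6) + 3·(6−10)) = ½·(25/4 − 39/8 − 12) = -85/16, so the R-coordinate is 5/16.
Check: 5/16 + 3/8 + 5/16 = 1.

(5/16, 3/8, 5/16)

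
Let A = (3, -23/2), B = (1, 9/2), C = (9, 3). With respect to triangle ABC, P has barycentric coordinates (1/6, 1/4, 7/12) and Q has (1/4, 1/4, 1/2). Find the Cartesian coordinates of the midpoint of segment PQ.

(23/4, 17/48)

Barycentric coordinates of the midpoint are the average: (5/24, 1/4, 13/24).
Converting: (5/24)·A + (1/4)·B + (13/24)·C = (23/4, 17/48).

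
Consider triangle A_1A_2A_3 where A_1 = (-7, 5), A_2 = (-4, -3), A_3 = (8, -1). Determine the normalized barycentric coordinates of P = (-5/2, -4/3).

Signed area of the reference triangle: [A_1A_2A_3] = ½·((-7)·(-3−(-1)) + (-4)·(-1−5) + 8·(5−(-3))) = ½·(14 + 24 + 64) = 51.
[PA_2A_3] = ½·((-5/2)·(-3−(-1)) + (-4)·(-1−(-4/3)) + 8·(-4/3−(-3))) = ½·(5 − 4/3 + 40/3) = 17/2, so the A_1-coordinate is (17/2)/51 = 1/6.
[A_1PA_3] = ½·((-7)·(-4/3−(-1)) + (-5/2)·(-1−5) + 8·(5−(-4/3))) = ½·(7/3 + 15 + 152/3) = 34, so the A_2-coordinate is 2/3.
[A_1A_2P] = ½·((-7)·(-3−(-4/3)) + (-4)·(-4/3−5) + (-5/2)·(5−(-3))) = ½·(35/3 + 76/3 − 20) = 17/2, so the A_3-coordinate is 1/6.
Check: 1/6 + 2/3 + 1/6 = 1.

(1/6, 2/3, 1/6)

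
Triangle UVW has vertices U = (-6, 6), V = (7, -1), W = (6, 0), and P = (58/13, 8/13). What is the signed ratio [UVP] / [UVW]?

[UVW] = ½·((-6)·(-1−0) + 7·(0−6) + 6·(6−(-1))) = ½·(6 − 42 + 42) = 3.
[UVP] = ½·((-6)·(-1−(8/13)) + 7·(8/13−6) + (58/13)·(6−(-1))) = ½·(126/13 − 490/13 + 406/13) = 21/13, so the ratio is (21/13)/3 = 7/13.

7/13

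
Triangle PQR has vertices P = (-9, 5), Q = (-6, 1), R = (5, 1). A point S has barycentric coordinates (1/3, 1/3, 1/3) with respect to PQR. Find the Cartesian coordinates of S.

S = (1/3)·P + (1/3)·Q + (1/3)·R.
x-coordinate: (1/3)·(-9) + (1/3)·(-6) + (1/3)·5 = -10/3.
y-coordinate: (1/3)·5 + (1/3)·1 + (1/3)·1 = 7/3.

(-10/3, 7/3)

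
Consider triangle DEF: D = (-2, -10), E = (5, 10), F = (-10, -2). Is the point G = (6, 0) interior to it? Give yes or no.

no

Barycentric coordinates of G: (3/4, 2/3, -5/12).
The three coordinates are positive, positive, negative; a point is interior exactly when all three are positive.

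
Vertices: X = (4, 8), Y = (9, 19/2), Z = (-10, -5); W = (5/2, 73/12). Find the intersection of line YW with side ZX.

Barycentric coordinates of W with respect to XYZ: (2/3, 1/6, 1/6).
On side ZX the Y-coordinate is zero; dropping W's Y-weight 1/6 and renormalizing the remaining 1/6 : 2/3 gives weights 1/5, 4/5 on Z, X.
V = (1/5)·(-10, -5) + (4/5)·(4, 8) = (6/5, 27/5).

(6/5, 27/5)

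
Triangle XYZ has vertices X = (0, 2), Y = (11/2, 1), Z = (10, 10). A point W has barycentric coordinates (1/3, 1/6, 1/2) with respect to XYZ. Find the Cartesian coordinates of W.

W = (1/3)·X + (1/6)·Y + (1/2)·Z.
x-coordinate: (1/3)·0 + (1/6)·(11/2) + (1/2)·10 = 71/12.
y-coordinate: (1/3)·2 + (1/6)·1 + (1/2)·10 = 35/6.

(71/12, 35/6)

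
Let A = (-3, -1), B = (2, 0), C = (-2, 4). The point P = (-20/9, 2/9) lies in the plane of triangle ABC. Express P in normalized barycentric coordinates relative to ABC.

(2/3, 1/9, 2/9)

Signed area of the reference triangle: [ABC] = ½·((-3)·(0−4) + 2·(4−(-1)) + (-2)·(-1−0)) = ½·(12 + 10 + 2) = 12.
[PBC] = ½·((-20/9)·(0−4) + 2·(4−(2/9)) + (-2)·(2/9−0)) = ½·(80/9 + 68/9 − 4/9) = 8, so the A-coordinate is 8/12 = 2/3.
[APC] = ½·((-3)·(2/9−4) + (-20/9)·(4−(-1)) + (-2)·(-1−(2/9))) = ½·(34/3 − 100/9 + 22/9) = 4/3, so the B-coordinate is 1/9.
[ABP] = ½·((-3)·(0−(2/9)) + 2·(2/9−(-1)) + (-20/9)·(-1−0)) = ½·(2/3 + 22/9 + 20/9) = 8/3, so the C-coordinate is 2/9.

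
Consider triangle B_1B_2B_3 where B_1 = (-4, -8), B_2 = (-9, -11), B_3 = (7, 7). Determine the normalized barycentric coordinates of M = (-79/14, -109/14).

(3/14, 9/14, 1/7)

Signed area of the reference triangle: [B_1B_2B_3] = ½·((-4)·(-11−7) + (-9)·(7−(-8)) + 7·(-8−(-11))) = ½·(72 − 135 + 21) = -21.
[MB_2B_3] = ½·((-79/14)·(-11−7) + (-9)·(7−(-109/14)) + 7·(-109/14−(-11))) = ½·(711/7 − 1863/14 + 45/2) = -9/2, so the B_1-coordinate is (-9/2)/(-21) = 3/14.
[B_1MB_3] = ½·((-4)·(-109/14−7) + (-79/14)·(7−(-8)) + 7·(-8−(-109/14))) = ½·(414/7 − 1185/14 − 3/2) = -27/2, so the B_2-coordinate is 9/14.
[B_1B_2M] = ½·((-4)·(-11−(-109/14)) + (-9)·(-109/14−(-8)) + (-79/14)·(-8−(-11))) = ½·(90/7 − 27/14 − 237/14) = -3, so the B_3-coordinate is 1/7.
Check: 3/14 + 9/14 + 1/7 = 1.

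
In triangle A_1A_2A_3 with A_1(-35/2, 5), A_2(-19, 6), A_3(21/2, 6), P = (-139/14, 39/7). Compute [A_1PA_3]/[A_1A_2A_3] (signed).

2/7

[A_1A_2A_3] = ½·((-35/2)·(6−6) + (-19)·(6−5) + (21/2)·(5−6)) = ½·(0 − 19 − 21/2) = -59/4.
[A_1PA_3] = ½·((-35/2)·(39/7−6) + (-139/14)·(6−5) + (21/2)·(5−(39/7))) = ½·(15/2 − 139/14 − 6) = -59/14, so the ratio is (-59/14)/(-59/4) = 2/7.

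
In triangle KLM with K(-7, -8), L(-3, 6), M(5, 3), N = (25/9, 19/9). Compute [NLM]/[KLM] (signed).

1/9

[KLM] = ½·((-7)·(6−3) + (-3)·(3−(-8)) + 5·(-8−6)) = ½·(-21 − 33 − 70) = -62.
[NLM] = ½·((25/9)·(6−3) + (-3)·(3−(19/9)) + 5·(19/9−6)) = ½·(25/3 − 8/3 − 175/9) = -62/9, so the ratio is (-62/9)/(-62) = 1/9.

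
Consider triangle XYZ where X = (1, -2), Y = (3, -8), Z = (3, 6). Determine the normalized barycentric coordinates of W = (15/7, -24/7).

Signed area of the reference triangle: [XYZ] = ½·(1·(-8−6) + 3·(6−(-2)) + 3·(-2−(-8))) = ½·(-14 + 24 + 18) = 14.
[WYZ] = ½·((15/7)·(-8−6) + 3·(6−(-24/7)) + 3·(-24/7−(-8))) = ½·(-30 + 198/7 + 96/7) = 6, so the X-coordinate is 6/14 = 3/7.
[XWZ] = ½·(1·(-24/7−6) + (15/7)·(6−(-2)) + 3·(-2−(-24/7))) = ½·(-66/7 + 120/7 + 30/7) = 6, so the Y-coordinate is 3/7.
[XYW] = ½·(1·(-8−(-24/7)) + 3·(-24/7−(-2)) + (15/7)·(-2−(-8))) = ½·(-32/7 − 30/7 + 90/7) = 2, so the Z-coordinate is 1/7.

(3/7, 3/7, 1/7)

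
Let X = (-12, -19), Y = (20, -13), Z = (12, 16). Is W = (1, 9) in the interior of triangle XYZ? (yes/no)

no

Barycentric coordinates of W: (375/976, -217/976, 409/488).
The three coordinates are positive, negative, positive; a point is interior exactly when all three are positive.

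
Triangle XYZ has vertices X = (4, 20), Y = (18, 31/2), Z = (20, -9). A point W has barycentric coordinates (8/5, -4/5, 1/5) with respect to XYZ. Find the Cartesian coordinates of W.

(-4, 89/5)

W = (8/5)·X + (-4/5)·Y + (1/5)·Z.
x-coordinate: (8/5)·4 + (-4/5)·18 + (1/5)·20 = -4.
y-coordinate: (8/5)·20 + (-4/5)·(31/2) + (1/5)·(-9) = 89/5.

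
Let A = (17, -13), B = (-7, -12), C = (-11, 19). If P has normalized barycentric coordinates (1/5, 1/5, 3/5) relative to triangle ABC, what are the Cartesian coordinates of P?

P = (1/5)·A + (1/5)·B + (3/5)·C.
x-coordinate: (1/5)·17 + (1/5)·(-7) + (3/5)·(-11) = -23/5.
y-coordinate: (1/5)·(-13) + (1/5)·(-12) + (3/5)·19 = 32/5.

(-23/5, 32/5)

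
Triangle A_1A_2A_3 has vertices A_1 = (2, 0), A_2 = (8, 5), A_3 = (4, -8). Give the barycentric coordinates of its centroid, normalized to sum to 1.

(1/3, 1/3, 1/3)

The centroid is the average of the vertices, so each weight is 1/3.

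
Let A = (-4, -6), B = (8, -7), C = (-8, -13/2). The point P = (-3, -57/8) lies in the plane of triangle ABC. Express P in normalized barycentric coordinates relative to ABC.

Signed area of the reference triangle: [ABC] = ½·((-4)·(-7−(-13/2)) + 8·(-13/2−(-6)) + (-8)·(-6−(-7))) = ½·(2 − 4 − 8) = -5.
[PBC] = ½·((-3)·(-7−(-13/2)) + 8·(-13/2−(-57/8)) + (-8)·(-57/8−(-7))) = ½·(3/2 + 5 + 1) = 15/4, so the A-coordinate is (15/4)/(-5) = -3/4.
[APC] = ½·((-4)·(-57/8−(-13/2)) + (-3)·(-13/2−(-6)) + (-8)·(-6−(-57/8))) = ½·(5/2 + 3/2 − 9) = -5/2, so the B-coordinate is 1/2.
[ABP] = ½·((-4)·(-7−(-57/8)) + 8·(-57/8−(-6)) + (-3)·(-6−(-7))) = ½·(-1/2 − 9 − 3) = -25/4, so the C-coordinate is 5/4.

(-3/4, 1/2, 5/4)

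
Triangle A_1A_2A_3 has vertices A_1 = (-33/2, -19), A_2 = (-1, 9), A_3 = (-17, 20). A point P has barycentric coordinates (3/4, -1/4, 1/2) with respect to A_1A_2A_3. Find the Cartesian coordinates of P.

(-165/8, -13/2)

P = (3/4)·A_1 + (-1/4)·A_2 + (1/2)·A_3.
x-coordinate: (3/4)·(-33/2) + (-1/4)·(-1) + (1/2)·(-17) = -165/8.
y-coordinate: (3/4)·(-19) + (-1/4)·9 + (1/2)·20 = -13/2.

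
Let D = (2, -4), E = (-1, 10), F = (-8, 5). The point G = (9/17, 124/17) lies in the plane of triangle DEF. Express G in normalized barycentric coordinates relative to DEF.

Signed area of the reference triangle: [DEF] = ½·(2·(10−5) + (-1)·(5−(-4)) + (-8)·(-4−10)) = ½·(10 − 9 + 112) = 113/2.
[GEF] = ½·((9/17)·(10−5) + (-1)·(5−(124/17)) + (-8)·(124/17−10)) = ½·(45/17 + 39/17 + 368/17) = 226/17, so the D-coordinate is (226/17)/(113/2) = 4/17.
[DGF] = ½·(2·(124/17−5) + (9/17)·(5−(-4)) + (-8)·(-4−(124/17))) = ½·(78/17 + 81/17 + 1536/17) = 1695/34, so the E-coordinate is 15/17.
[DEG] = ½·(2·(10−(124/17)) + (-1)·(124/17−(-4)) + (9/17)·(-4−10)) = ½·(92/17 − 192/17 − 126/17) = -113/17, so the F-coordinate is -2/17.

(4/17, 15/17, -2/17)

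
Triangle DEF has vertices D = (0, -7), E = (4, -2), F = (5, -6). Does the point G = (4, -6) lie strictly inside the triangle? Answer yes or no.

Barycentric coordinates of G: (4/21, 1/21, 16/21).
The three coordinates are positive, positive, positive; a point is interior exactly when all three are positive.

yes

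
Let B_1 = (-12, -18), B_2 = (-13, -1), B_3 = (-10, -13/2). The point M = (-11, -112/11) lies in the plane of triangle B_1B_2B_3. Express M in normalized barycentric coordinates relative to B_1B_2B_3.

Signed area of the reference triangle: [B_1B_2B_3] = ½·((-12)·(-1−(-13/2)) + (-13)·(-13/2−(-18)) + (-10)·(-18−(-1))) = ½·(-66 − 299/2 + 170) = -91/4.
[MB_2B_3] = ½·((-11)·(-1−(-13/2)) + (-13)·(-13/2−(-112/11)) + (-10)·(-112/11−(-1))) = ½·(-121/2 − 1053/22 + 1010/11) = -91/11, so the B_1-coordinate is (-91/11)/(-91/4) = 4/11.
[B_1MB_3] = ½·((-12)·(-112/11−(-13/2)) + (-11)·(-13/2−(-18)) + (-10)·(-18−(-112/11))) = ½·(486/11 − 253/2 + 860/11) = -91/44, so the B_2-coordinate is 1/11.
[B_1B_2M] = ½·((-12)·(-1−(-112/11)) + (-13)·(-112/11−(-18)) + (-11)·(-18−(-1))) = ½·(-1212/11 − 1118/11 + 187) = -273/22, so the B_3-coordinate is 6/11.
Check: 4/11 + 1/11 + 6/11 = 1.

(4/11, 1/11, 6/11)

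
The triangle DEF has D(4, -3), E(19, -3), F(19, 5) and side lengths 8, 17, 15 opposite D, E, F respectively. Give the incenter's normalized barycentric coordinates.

(1/5, 17/40, 3/8)

The incenter has barycentric coordinates proportional to the opposite side lengths: (8 : 17 : 15).
Normalizing by 8+17+15 = 40 gives (1/5, 17/40, 3/8).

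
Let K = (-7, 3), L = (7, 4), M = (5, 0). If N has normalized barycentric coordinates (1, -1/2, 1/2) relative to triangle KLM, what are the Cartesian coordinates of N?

(-8, 1)

N = 1·K + (-1/2)·L + (1/2)·M.
x-coordinate: 1·(-7) + (-1/2)·7 + (1/2)·5 = -8.
y-coordinate: 1·3 + (-1/2)·4 + (1/2)·0 = 1.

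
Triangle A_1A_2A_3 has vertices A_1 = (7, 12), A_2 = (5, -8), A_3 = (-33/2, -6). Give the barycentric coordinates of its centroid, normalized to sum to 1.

(1/3, 1/3, 1/3)

The centroid is the average of the vertices, so each weight is 1/3.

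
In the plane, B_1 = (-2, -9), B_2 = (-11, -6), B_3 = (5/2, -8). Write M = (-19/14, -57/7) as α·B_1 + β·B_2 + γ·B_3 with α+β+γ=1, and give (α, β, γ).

Signed area of the reference triangle: [B_1B_2B_3] = ½·((-2)·(-6−(-8)) + (-11)·(-8−(-9)) + (5/2)·(-9−(-6))) = ½·(-4 − 11 − 15/2) = -45/4.
[MB_2B_3] = ½·((-19/14)·(-6−(-8)) + (-11)·(-8−(-57/7)) + (5/2)·(-57/7−(-6))) = ½·(-19/7 − 11/7 − 75/14) = -135/28, so the B_1-coordinate is (-135/28)/(-45/4) = 3/7.
[B_1MB_3] = ½·((-2)·(-57/7−(-8)) + (-19/14)·(-8−(-9)) + (5/2)·(-9−(-57/7))) = ½·(2/7 − 19/14 − 15/7) = -45/28, so the B_2-coordinate is 1/7.
[B_1B_2M] = ½·((-2)·(-6−(-57/7)) + (-11)·(-57/7−(-9)) + (-19/14)·(-9−(-6))) = ½·(-30/7 − 66/7 + 57/14) = -135/28, so the B_3-coordinate is 3/7.

(3/7, 1/7, 3/7)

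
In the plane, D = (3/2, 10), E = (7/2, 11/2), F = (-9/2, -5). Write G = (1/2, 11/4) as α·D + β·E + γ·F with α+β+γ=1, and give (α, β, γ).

(1/6, 1/2, 1/3)

Signed area of the reference triangle: [DEF] = ½·((3/2)·(11/2−(-5)) + (7/2)·(-5−10) + (-9/2)·(10−(11/2))) = ½·(63/4 − 105/2 − 81/4) = -57/2.
[GEF] = ½·((1/2)·(11/2−(-5)) + (7/2)·(-5−(11/4)) + (-9/2)·(11/4−(11/2))) = ½·(21/4 − 217/8 + 99/8) = -19/4, so the D-coordinate is (-19/4)/(-57/2) = 1/6.
[DGF] = ½·((3/2)·(11/4−(-5)) + (1/2)·(-5−10) + (-9/2)·(10−(11/4))) = ½·(93/8 − 15/2 − 261/8) = -57/4, so the E-coordinate is 1/2.
[DEG] = ½·((3/2)·(11/2−(11/4)) + (7/2)·(11/4−10) + (1/2)·(10−(11/2))) = ½·(33/8 − 203/8 + 9/4) = -19/2, so the F-coordinate is 1/3.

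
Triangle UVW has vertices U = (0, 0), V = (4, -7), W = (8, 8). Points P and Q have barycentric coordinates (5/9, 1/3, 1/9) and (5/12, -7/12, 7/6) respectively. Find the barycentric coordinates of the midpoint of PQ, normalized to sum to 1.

(35/72, -1/8, 23/36)

Since both coordinate triples sum to 1, the midpoint's barycentrics are the componentwise average.
(5/9+5/12)/2 = 35/72; similarly -1/8 and 23/36.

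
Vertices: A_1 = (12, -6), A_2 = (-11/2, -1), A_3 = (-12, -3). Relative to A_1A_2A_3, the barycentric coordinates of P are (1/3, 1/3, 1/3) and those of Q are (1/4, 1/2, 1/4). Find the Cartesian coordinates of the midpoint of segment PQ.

Barycentric coordinates of the midpoint are the average: (7/24, 5/12, 7/24).
Converting: (7/24)·A_1 + (5/12)·A_2 + (7/24)·A_3 = (-55/24, -73/24).

(-55/24, -73/24)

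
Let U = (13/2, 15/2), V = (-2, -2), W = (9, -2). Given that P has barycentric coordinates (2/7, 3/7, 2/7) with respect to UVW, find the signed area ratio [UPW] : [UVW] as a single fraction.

The signed ratio [UPW]/[UVW] equals the barycentric coordinate of P at vertex V, which is 3/7.

3/7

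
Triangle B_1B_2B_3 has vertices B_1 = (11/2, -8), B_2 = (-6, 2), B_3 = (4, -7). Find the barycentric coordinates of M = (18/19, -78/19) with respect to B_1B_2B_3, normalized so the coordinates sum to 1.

(8/19, 7/19, 4/19)

Signed area of the reference triangle: [B_1B_2B_3] = ½·((11/2)·(2−(-7)) + (-6)·(-7−(-8)) + 4·(-8−2)) = ½·(99/2 − 6 − 40) = 7/4.
[MB_2B_3] = ½·((18/19)·(2−(-7)) + (-6)·(-7−(-78/19)) + 4·(-78/19−2)) = ½·(162/19 + 330/19 − 464/19) = 14/19, so the B_1-coordinate is (14/19)/(7/4) = 8/19.
[B_1MB_3] = ½·((11/2)·(-78/19−(-7)) + (18/19)·(-7−(-8)) + 4·(-8−(-78/19))) = ½·(605/38 + 18/19 − 296/19) = 49/76, so the B_2-coordinate is 7/19.
[B_1B_2M] = ½·((11/2)·(2−(-78/19)) + (-6)·(-78/19−(-8)) + (18/19)·(-8−2)) = ½·(638/19 − 444/19 − 180/19) = 7/19, so the B_3-coordinate is 4/19.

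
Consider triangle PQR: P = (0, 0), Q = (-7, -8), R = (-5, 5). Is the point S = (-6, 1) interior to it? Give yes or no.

no

Barycentric coordinates of S: (-1/15, 1/3, 11/15).
The three coordinates are negative, positive, positive; a point is interior exactly when all three are positive.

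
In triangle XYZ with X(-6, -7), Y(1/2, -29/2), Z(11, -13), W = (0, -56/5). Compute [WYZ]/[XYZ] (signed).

2/5

[XYZ] = ½·((-6)·(-29/2−(-13)) + (1/2)·(-13−(-7)) + 11·(-7−(-29/2))) = ½·(9 − 3 + 165/2) = 177/4.
[WYZ] = ½·(0·(-29/2−(-13)) + (1/2)·(-13−(-56/5)) + 11·(-56/5−(-29/2))) = ½·(0 − 9/10 + 363/10) = 177/10, so the ratio is (177/10)/(177/4) = 2/5.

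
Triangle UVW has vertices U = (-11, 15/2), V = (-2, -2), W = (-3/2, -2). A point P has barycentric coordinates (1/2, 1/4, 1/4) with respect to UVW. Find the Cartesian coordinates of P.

P = (1/2)·U + (1/4)·V + (1/4)·W.
x-coordinate: (1/2)·(-11) + (1/4)·(-2) + (1/4)·(-3/2) = -51/8.
y-coordinate: (1/2)·(15/2) + (1/4)·(-2) + (1/4)·(-2) = 11/4.

(-51/8, 11/4)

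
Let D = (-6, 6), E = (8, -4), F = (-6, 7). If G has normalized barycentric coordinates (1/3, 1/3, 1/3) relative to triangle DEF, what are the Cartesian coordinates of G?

G = (1/3)·D + (1/3)·E + (1/3)·F.
x-coordinate: (1/3)·(-6) + (1/3)·8 + (1/3)·(-6) = -4/3.
y-coordinate: (1/3)·6 + (1/3)·(-4) + (1/3)·7 = 3.

(-4/3, 3)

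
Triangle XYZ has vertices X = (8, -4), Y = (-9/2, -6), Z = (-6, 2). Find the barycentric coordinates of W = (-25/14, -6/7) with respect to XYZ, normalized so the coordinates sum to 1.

Signed area of the reference triangle: [XYZ] = ½·(8·(-6−2) + (-9/2)·(2−(-4)) + (-6)·(-4−(-6))) = ½·(-64 − 27 − 12) = -103/2.
[WYZ] = ½·((-25/14)·(-6−2) + (-9/2)·(2−(-6/7)) + (-6)·(-6/7−(-6))) = ½·(100/7 − 90/7 − 216/7) = -103/7, so the X-coordinate is (-103/7)/(-103/2) = 2/7.
[XWZ] = ½·(8·(-6/7−2) + (-25/14)·(2−(-4)) + (-6)·(-4−(-6/7))) = ½·(-160/7 − 75/7 + 132/7) = -103/14, so the Y-coordinate is 1/7.
[XYW] = ½·(8·(-6−(-6/7)) + (-9/2)·(-6/7−(-4)) + (-25/14)·(-4−(-6))) = ½·(-288/7 − 99/7 − 25/7) = -206/7, so the Z-coordinate is 4/7.
Check: 2/7 + 1/7 + 4/7 = 1.

(2/7, 1/7, 4/7)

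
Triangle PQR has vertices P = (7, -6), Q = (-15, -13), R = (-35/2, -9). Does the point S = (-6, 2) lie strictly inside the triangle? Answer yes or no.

no

Barycentric coordinates of S: (147/211, -470/211, 534/211).
The three coordinates are positive, negative, positive; a point is interior exactly when all three are positive.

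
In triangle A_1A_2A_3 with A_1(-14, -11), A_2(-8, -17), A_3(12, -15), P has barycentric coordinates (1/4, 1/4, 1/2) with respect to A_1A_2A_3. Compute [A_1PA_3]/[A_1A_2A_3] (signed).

1/4

The signed ratio [A_1PA_3]/[A_1A_2A_3] equals the barycentric coordinate of P at vertex A_2, which is 1/4.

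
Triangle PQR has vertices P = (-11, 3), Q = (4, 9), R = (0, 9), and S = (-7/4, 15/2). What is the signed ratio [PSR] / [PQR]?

1/4

[PQR] = ½·((-11)·(9−9) + 4·(9−3) + 0·(3−9)) = ½·(0 + 24 + 0) = 12.
[PSR] = ½·((-11)·(15/2−9) + (-7/4)·(9−3) + 0·(3−(15/2))) = ½·(33/2 − 21/2 + 0) = 3, so the ratio is 3/12 = 1/4.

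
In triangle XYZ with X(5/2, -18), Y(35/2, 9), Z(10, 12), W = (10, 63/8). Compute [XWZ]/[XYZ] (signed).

[XYZ] = ½·((5/2)·(9−12) + (35/2)·(12−(-18)) + 10·(-18−9)) = ½·(-15/2 + 525 − 270) = 495/4.
[XWZ] = ½·((5/2)·(63/8−12) + 10·(12−(-18)) + 10·(-18−(63/8))) = ½·(-165/16 + 300 − 1035/4) = 495/32, so the ratio is (495/32)/(495/4) = 1/8.

1/8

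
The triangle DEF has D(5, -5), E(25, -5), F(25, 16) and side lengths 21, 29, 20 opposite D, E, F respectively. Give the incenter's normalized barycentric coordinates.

The incenter has barycentric coordinates proportional to the opposite side lengths: (21 : 29 : 20).
Normalizing by 21+29+20 = 70 gives (3/10, 29/70, 2/7).

(3/10, 29/70, 2/7)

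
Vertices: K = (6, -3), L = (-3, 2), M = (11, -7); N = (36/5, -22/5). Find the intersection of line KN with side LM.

Barycentric coordinates of N with respect to KLM: (1/5, 1/5, 3/5).
On side LM the K-coordinate is zero; dropping N's K-weight 1/5 and renormalizing the remaining 1/5 : 3/5 gives weights 1/4, 3/4 on L, M.
J = (1/4)·(-3, 2) + (3/4)·(11, -7) = (15/2, -19/4).

(15/2, -19/4)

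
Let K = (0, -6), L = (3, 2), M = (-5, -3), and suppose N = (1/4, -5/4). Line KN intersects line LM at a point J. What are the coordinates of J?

Barycentric coordinates of N with respect to KLM: (1/4, 1/2, 1/4).
On side LM the K-coordinate is zero; dropping N's K-weight 1/4 and renormalizing the remaining 1/2 : 1/4 gives weights 2/3, 1/3 on L, M.
J = (2/3)·(3, 2) + (1/3)·(-5, -3) = (1/3, 1/3).

(1/3, 1/3)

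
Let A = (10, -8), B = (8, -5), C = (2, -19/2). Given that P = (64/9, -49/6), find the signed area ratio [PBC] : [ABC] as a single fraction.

[ABC] = ½·(10·(-5−(-19/2)) + 8·(-19/2−(-8)) + 2·(-8−(-5))) = ½·(45 − 12 − 6) = 27/2.
[PBC] = ½·((64/9)·(-5−(-19/2)) + 8·(-19/2−(-49/6)) + 2·(-49/6−(-5))) = ½·(32 − 32/3 − 19/3) = 15/2, so the ratio is (15/2)/(27/2) = 5/9.

5/9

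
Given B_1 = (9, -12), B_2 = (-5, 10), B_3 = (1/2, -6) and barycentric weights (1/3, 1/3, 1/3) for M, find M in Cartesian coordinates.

M = (1/3)·B_1 + (1/3)·B_2 + (1/3)·B_3.
x-coordinate: (1/3)·9 + (1/3)·(-5) + (1/3)·(1/2) = 3/2.
y-coordinate: (1/3)·(-12) + (1/3)·10 + (1/3)·(-6) = -8/3.

(3/2, -8/3)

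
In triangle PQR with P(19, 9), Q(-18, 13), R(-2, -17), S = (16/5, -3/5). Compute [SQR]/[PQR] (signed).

[PQR] = ½·(19·(13−(-17)) + (-18)·(-17−9) + (-2)·(9−13)) = ½·(570 + 468 + 8) = 523.
[SQR] = ½·((16/5)·(13−(-17)) + (-18)·(-17−(-3/5)) + (-2)·(-3/5−13)) = ½·(96 + 1476/5 + 136/5) = 1046/5, so the ratio is (1046/5)/523 = 2/5.

2/5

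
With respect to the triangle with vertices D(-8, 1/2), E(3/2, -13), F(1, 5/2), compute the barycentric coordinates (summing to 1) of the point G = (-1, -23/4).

Signed area of the reference triangle: [DEF] = ½·((-8)·(-13−(5/2)) + (3/2)·(5/2−(1/2)) + 1·(1/2−(-13))) = ½·(124 + 3 + 27/2) = 281/4.
[GEF] = ½·((-1)·(-13−(5/2)) + (3/2)·(5/2−(-23/4)) + 1·(-23/4−(-13))) = ½·(31/2 + 99/8 + 29/4) = 281/16, so the D-coordinate is (281/16)/(281/4) = 1/4.
[DGF] = ½·((-8)·(-23/4−(5/2)) + (-1)·(5/2−(1/2)) + 1·(1/2−(-23/4))) = ½·(66 − 2 + 25/4) = 281/8, so the E-coordinate is 1/2.
[DEG] = ½·((-8)·(-13−(-23/4)) + (3/2)·(-23/4−(1/2)) + (-1)·(1/2−(-13))) = ½·(58 − 75/8 − 27/2) = 281/16, so the F-coordinate is 1/4.

(1/4, 1/2, 1/4)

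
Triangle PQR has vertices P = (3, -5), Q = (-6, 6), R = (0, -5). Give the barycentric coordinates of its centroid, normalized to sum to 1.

The centroid is the average of the vertices, so each weight is 1/3.

(1/3, 1/3, 1/3)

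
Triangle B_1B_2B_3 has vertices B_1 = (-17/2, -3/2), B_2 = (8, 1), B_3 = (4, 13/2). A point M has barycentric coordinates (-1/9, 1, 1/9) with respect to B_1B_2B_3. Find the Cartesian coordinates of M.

M = (-1/9)·B_1 + 1·B_2 + (1/9)·B_3.
x-coordinate: (-1/9)·(-17/2) + 1·8 + (1/9)·4 = 169/18.
y-coordinate: (-1/9)·(-3/2) + 1·1 + (1/9)·(13/2) = 17/9.

(169/18, 17/9)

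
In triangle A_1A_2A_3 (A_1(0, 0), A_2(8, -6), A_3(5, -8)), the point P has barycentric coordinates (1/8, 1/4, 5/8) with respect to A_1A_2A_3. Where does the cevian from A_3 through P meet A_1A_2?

Line A_3P meets A_1A_2 where the A_3-coordinate vanishes; zeroing P's A_3-weight and renormalizing leaves A_1, A_2-weights 1/8 : 1/4 → (1/3, 2/3).
So Q = (1/3)·A_1 + (2/3)·A_2 = (16/3, -4).

(16/3, -4)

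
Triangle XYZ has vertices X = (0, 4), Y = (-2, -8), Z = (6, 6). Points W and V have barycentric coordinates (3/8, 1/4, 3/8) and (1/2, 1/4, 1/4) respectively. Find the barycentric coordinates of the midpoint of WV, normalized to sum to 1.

(7/16, 1/4, 5/16)

Since both coordinate triples sum to 1, the midpoint's barycentrics are the componentwise average.
(3/8+1/2)/2 = 7/16; similarly 1/4 and 5/16.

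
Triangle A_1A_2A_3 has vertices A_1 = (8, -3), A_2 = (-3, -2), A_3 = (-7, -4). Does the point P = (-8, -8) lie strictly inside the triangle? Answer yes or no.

Barycentric coordinates of P: (7/13, -59/26, 71/26).
The three coordinates are positive, negative, positive; a point is interior exactly when all three are positive.

no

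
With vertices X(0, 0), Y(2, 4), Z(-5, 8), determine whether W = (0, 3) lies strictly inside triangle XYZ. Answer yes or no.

yes

Barycentric coordinates of W: (5/12, 5/12, 1/6).
The three coordinates are positive, positive, positive; a point is interior exactly when all three are positive.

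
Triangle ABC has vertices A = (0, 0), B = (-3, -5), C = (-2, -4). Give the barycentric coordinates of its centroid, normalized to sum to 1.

The centroid is the average of the vertices, so each weight is 1/3.

(1/3, 1/3, 1/3)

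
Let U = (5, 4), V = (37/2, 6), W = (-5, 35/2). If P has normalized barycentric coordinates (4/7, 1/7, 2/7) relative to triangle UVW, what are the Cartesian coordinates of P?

(57/14, 57/7)

P = (4/7)·U + (1/7)·V + (2/7)·W.
x-coordinate: (4/7)·5 + (1/7)·(37/2) + (2/7)·(-5) = 57/14.
y-coordinate: (4/7)·4 + (1/7)·6 + (2/7)·(35/2) = 57/7.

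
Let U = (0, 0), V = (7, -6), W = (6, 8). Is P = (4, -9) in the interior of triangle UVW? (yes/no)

Barycentric coordinates of P: (45/92, 43/46, -39/92).
The three coordinates are positive, positive, negative; a point is interior exactly when all three are positive.

no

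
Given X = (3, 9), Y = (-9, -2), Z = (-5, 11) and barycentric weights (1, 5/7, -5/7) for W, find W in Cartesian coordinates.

(1/7, -2/7)

W = 1·X + (5/7)·Y + (-5/7)·Z.
x-coordinate: 1·3 + (5/7)·(-9) + (-5/7)·(-5) = 1/7.
y-coordinate: 1·9 + (5/7)·(-2) + (-5/7)·11 = -2/7.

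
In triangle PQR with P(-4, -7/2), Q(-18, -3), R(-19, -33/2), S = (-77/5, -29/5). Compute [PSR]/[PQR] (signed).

[PQR] = ½·((-4)·(-3−(-33/2)) + (-18)·(-33/2−(-7/2)) + (-19)·(-7/2−(-3))) = ½·(-54 + 234 + 19/2) = 379/4.
[PSR] = ½·((-4)·(-29/5−(-33/2)) + (-77/5)·(-33/2−(-7/2)) + (-19)·(-7/2−(-29/5))) = ½·(-214/5 + 1001/5 − 437/10) = 1137/20, so the ratio is (1137/20)/(379/4) = 3/5.

3/5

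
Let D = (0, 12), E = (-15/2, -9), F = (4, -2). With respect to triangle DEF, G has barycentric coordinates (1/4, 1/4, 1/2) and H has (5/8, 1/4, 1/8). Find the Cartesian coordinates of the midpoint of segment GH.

(-5/8, 19/8)

Barycentric coordinates of the midpoint are the average: (7/16, 1/4, 5/16).
Converting: (7/16)·D + (1/4)·E + (5/16)·F = (-5/8, 19/8).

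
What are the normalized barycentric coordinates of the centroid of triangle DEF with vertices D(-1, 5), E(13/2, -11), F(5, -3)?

The centroid is the average of the vertices, so each weight is 1/3.

(1/3, 1/3, 1/3)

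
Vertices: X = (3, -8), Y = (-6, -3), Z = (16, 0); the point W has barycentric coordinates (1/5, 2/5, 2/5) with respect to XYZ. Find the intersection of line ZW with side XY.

Line ZW meets XY where the Z-coordinate vanishes; zeroing W's Z-weight and renormalizing leaves X, Y-weights 1/5 : 2/5 → (1/3, 2/3).
So V = (1/3)·X + (2/3)·Y = (-3, -14/3).

(-3, -14/3)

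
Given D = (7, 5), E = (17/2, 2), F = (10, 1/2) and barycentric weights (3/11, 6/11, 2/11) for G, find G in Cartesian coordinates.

G = (3/11)·D + (6/11)·E + (2/11)·F.
x-coordinate: (3/11)·7 + (6/11)·(17/2) + (2/11)·10 = 92/11.
y-coordinate: (3/11)·5 + (6/11)·2 + (2/11)·(1/2) = 28/11.

(92/11, 28/11)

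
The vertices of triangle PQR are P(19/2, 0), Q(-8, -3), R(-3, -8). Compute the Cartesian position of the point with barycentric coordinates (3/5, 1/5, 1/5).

(7/2, -11/5)

S = (3/5)·P + (1/5)·Q + (1/5)·R.
x-coordinate: (3/5)·(19/2) + (1/5)·(-8) + (1/5)·(-3) = 7/2.
y-coordinate: (3/5)·0 + (1/5)·(-3) + (1/5)·(-8) = -11/5.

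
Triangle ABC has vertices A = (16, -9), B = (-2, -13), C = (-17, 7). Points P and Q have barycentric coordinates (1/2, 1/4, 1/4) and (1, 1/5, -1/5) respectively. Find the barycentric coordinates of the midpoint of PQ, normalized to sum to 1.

(3/4, 9/40, 1/40)

Since both coordinate triples sum to 1, the midpoint's barycentrics are the componentwise average.
(1/2+1)/2 = 3/4; similarly 9/40 and 1/40.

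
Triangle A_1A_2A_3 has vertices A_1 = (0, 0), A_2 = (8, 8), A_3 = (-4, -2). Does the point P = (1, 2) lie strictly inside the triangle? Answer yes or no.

Barycentric coordinates of P: (1/8, 3/8, 1/2).
The three coordinates are positive, positive, positive; a point is interior exactly when all three are positive.

yes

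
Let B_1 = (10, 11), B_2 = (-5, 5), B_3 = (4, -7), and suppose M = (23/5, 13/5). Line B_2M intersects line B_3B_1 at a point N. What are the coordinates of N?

(7, 2)

Barycentric coordinates of M with respect to B_1B_2B_3: (2/5, 1/5, 2/5).
On side B_3B_1 the B_2-coordinate is zero; dropping M's B_2-weight 1/5 and renormalizing the remaining 2/5 : 2/5 gives weights 1/2, 1/2 on B_3, B_1.
N = (1/2)·(4, -7) + (1/2)·(10, 11) = (7, 2).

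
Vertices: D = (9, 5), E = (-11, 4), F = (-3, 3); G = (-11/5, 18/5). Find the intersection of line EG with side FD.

(0, 7/2)

Barycentric coordinates of G with respect to DEF: (1/5, 1/5, 3/5).
On side FD the E-coordinate is zero; dropping G's E-weight 1/5 and renormalizing the remaining 3/5 : 1/5 gives weights 3/4, 1/4 on F, D.
H = (3/4)·(-3, 3) + (1/4)·(9, 5) = (0, 7/2).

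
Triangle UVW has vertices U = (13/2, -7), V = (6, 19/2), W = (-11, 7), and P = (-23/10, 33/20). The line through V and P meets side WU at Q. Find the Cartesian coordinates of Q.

(-29/9, 7/9)

Barycentric coordinates of P with respect to UVW: (2/5, 1/10, 1/2).
On side WU the V-coordinate is zero; dropping P's V-weight 1/10 and renormalizing the remaining 1/2 : 2/5 gives weights 5/9, 4/9 on W, U.
Q = (5/9)·(-11, 7) + (4/9)·(13/2, -7) = (-29/9, 7/9).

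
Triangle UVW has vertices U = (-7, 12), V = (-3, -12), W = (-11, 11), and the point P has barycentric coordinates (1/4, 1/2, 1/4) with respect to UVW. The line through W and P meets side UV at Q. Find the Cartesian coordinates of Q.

Line WP meets UV where the W-coordinate vanishes; zeroing P's W-weight and renormalizing leaves U, V-weights 1/4 : 1/2 → (1/3, 2/3).
So Q = (1/3)·U + (2/3)·V = (-13/3, -4).

(-13/3, -4)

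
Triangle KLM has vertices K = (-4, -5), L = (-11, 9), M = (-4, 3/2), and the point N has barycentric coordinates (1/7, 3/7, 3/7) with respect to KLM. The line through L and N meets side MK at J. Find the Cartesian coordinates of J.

Line LN meets MK where the L-coordinate vanishes; zeroing N's L-weight and renormalizing leaves M, K-weights 3/7 : 1/7 → (3/4, 1/4).
So J = (3/4)·M + (1/4)·K = (-4, -1/8).

(-4, -1/8)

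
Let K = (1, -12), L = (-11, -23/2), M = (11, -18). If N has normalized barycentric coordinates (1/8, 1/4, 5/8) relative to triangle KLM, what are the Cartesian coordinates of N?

N = (1/8)·K + (1/4)·L + (5/8)·M.
x-coordinate: (1/8)·1 + (1/4)·(-11) + (5/8)·11 = 17/4.
y-coordinate: (1/8)·(-12) + (1/4)·(-23/2) + (5/8)·(-18) = -125/8.

(17/4, -125/8)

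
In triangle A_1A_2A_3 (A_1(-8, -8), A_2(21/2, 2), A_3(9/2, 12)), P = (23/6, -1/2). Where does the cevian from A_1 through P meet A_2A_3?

(39/4, 13/4)

Barycentric coordinates of P with respect to A_1A_2A_3: (1/3, 7/12, 1/12).
On side A_2A_3 the A_1-coordinate is zero; dropping P's A_1-weight 1/3 and renormalizing the remaining 7/12 : 1/12 gives weights 7/8, 1/8 on A_2, A_3.
Q = (7/8)·(21/2, 2) + (1/8)·(9/2, 12) = (39/4, 13/4).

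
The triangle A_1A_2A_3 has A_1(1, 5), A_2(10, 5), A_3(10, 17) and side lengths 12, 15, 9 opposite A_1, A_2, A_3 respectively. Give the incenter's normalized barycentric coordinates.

(1/3, 5/12, 1/4)

The incenter has barycentric coordinates proportional to the opposite side lengths: (12 : 15 : 9).
Normalizing by 12+15+9 = 36 gives (1/3, 5/12, 1/4).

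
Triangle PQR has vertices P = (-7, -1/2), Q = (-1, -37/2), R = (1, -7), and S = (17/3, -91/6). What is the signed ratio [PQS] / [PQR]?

[PQR] = ½·((-7)·(-37/2−(-7)) + (-1)·(-7−(-1/2)) + 1·(-1/2−(-37/2))) = ½·(161/2 + 13/2 + 18) = 105/2.
[PQS] = ½·((-7)·(-37/2−(-91/6)) + (-1)·(-91/6−(-1/2)) + (17/3)·(-1/2−(-37/2))) = ½·(70/3 + 44/3 + 102) = 70, so the ratio is 70/(105/2) = 4/3.

4/3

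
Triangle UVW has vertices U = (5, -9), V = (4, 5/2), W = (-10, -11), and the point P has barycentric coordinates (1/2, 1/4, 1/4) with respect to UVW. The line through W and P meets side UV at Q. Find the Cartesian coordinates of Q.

Line WP meets UV where the W-coordinate vanishes; zeroing P's W-weight and renormalizing leaves U, V-weights 1/2 : 1/4 → (2/3, 1/3).
So Q = (2/3)·U + (1/3)·V = (14/3, -31/6).

(14/3, -31/6)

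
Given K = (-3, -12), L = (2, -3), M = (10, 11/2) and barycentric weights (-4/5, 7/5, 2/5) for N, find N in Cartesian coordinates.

(46/5, 38/5)

N = (-4/5)·K + (7/5)·L + (2/5)·M.
x-coordinate: (-4/5)·(-3) + (7/5)·2 + (2/5)·10 = 46/5.
y-coordinate: (-4/5)·(-12) + (7/5)·(-3) + (2/5)·(11/2) = 38/5.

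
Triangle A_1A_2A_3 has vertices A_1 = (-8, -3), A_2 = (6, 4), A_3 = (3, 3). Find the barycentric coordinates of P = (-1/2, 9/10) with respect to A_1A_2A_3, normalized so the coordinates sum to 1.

(2/5, 3/10, 3/10)

Signed area of the reference triangle: [A_1A_2A_3] = ½·((-8)·(4−3) + 6·(3−(-3)) + 3·(-3−4)) = ½·(-8 + 36 − 21) = 7/2.
[PA_2A_3] = ½·((-1/2)·(4−3) + 6·(3−(9/10)) + 3·(9/10−4)) = ½·(-1/2 + 63/5 − 93/10) = 7/5, so the A_1-coordinate is (7/5)/(7/2) = 2/5.
[A_1PA_3] = ½·((-8)·(9/10−3) + (-1/2)·(3−(-3)) + 3·(-3−(9/10))) = ½·(84/5 − 3 − 117/10) = 21/20, so the A_2-coordinate is 3/10.
[A_1A_2P] = ½·((-8)·(4−(9/10)) + 6·(9/10−(-3)) + (-1/2)·(-3−4)) = ½·(-124/5 + 117/5 + 7/2) = 21/20, so the A_3-coordinate is 3/10.
Check: 2/5 + 3/10 + 3/10 = 1.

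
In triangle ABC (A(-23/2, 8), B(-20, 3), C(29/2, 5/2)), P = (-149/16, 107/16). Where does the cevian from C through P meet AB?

Barycentric coordinates of P with respect to ABC: (3/4, 1/8, 1/8).
On side AB the C-coordinate is zero; dropping P's C-weight 1/8 and renormalizing the remaining 3/4 : 1/8 gives weights 6/7, 1/7 on A, B.
Q = (6/7)·(-23/2, 8) + (1/7)·(-20, 3) = (-89/7, 51/7).

(-89/7, 51/7)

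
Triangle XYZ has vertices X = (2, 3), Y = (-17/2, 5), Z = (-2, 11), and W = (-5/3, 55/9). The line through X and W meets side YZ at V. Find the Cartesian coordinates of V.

(-23/5, 43/5)

Barycentric coordinates of W with respect to XYZ: (4/9, 2/9, 1/3).
On side YZ the X-coordinate is zero; dropping W's X-weight 4/9 and renormalizing the remaining 2/9 : 1/3 gives weights 2/5, 3/5 on Y, Z.
V = (2/5)·(-17/2, 5) + (3/5)·(-2, 11) = (-23/5, 43/5).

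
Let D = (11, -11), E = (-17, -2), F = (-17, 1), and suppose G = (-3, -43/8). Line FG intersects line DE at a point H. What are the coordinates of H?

(27/5, -46/5)

Barycentric coordinates of G with respect to DEF: (1/2, 1/8, 3/8).
On side DE the F-coordinate is zero; dropping G's F-weight 3/8 and renormalizing the remaining 1/2 : 1/8 gives weights 4/5, 1/5 on D, E.
H = (4/5)·(11, -11) + (1/5)·(-17, -2) = (27/5, -46/5).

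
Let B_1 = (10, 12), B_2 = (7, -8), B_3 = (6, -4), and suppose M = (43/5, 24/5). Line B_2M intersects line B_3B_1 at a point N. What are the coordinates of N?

Barycentric coordinates of M with respect to B_1B_2B_3: (3/5, 1/5, 1/5).
On side B_3B_1 the B_2-coordinate is zero; dropping M's B_2-weight 1/5 and renormalizing the remaining 1/5 : 3/5 gives weights 1/4, 3/4 on B_3, B_1.
N = (1/4)·(6, -4) + (3/4)·(10, 12) = (9, 8).

(9, 8)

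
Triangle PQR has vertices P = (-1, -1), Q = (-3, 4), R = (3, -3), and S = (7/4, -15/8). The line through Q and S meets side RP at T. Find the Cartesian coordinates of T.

(17/7, -19/7)

Barycentric coordinates of S with respect to PQR: (1/8, 1/8, 3/4).
On side RP the Q-coordinate is zero; dropping S's Q-weight 1/8 and renormalizing the remaining 3/4 : 1/8 gives weights 6/7, 1/7 on R, P.
T = (6/7)·(3, -3) + (1/7)·(-1, -1) = (17/7, -19/7).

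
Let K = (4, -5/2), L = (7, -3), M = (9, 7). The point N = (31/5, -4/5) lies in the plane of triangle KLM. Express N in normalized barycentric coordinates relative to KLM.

Signed area of the reference triangle: [KLM] = ½·(4·(-3−7) + 7·(7−(-5/2)) + 9·(-5/2−(-3))) = ½·(-40 + 133/2 + 9/2) = 31/2.
[NLM] = ½·((31/5)·(-3−7) + 7·(7−(-4/5)) + 9·(-4/5−(-3))) = ½·(-62 + 273/5 + 99/5) = 31/5, so the K-coordinate is (31/5)/(31/2) = 2/5.
[KNM] = ½·(4·(-4/5−7) + (31/5)·(7−(-5/2)) + 9·(-5/2−(-4/5))) = ½·(-156/5 + 589/10 − 153/10) = 31/5, so the L-coordinate is 2/5.
[KLN] = ½·(4·(-3−(-4/5)) + 7·(-4/5−(-5/2)) + (31/5)·(-5/2−(-3))) = ½·(-44/5 + 119/10 + 31/10) = 31/10, so the M-coordinate is 1/5.
Check: 2/5 + 2/5 + 1/5 = 1.

(2/5, 2/5, 1/5)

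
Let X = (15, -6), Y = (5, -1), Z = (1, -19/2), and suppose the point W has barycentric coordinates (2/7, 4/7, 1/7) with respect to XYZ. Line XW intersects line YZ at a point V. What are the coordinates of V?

Line XW meets YZ where the X-coordinate vanishes; zeroing W's X-weight and renormalizing leaves Y, Z-weights 4/7 : 1/7 → (4/5, 1/5).
So V = (4/5)·Y + (1/5)·Z = (21/5, -27/10).

(21/5, -27/10)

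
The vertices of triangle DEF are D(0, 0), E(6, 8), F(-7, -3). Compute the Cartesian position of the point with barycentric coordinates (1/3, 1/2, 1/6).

G = (1/3)·D + (1/2)·E + (1/6)·F.
x-coordinate: (1/3)·0 + (1/2)·6 + (1/6)·(-7) = 11/6.
y-coordinate: (1/3)·0 + (1/2)·8 + (1/6)·(-3) = 7/2.

(11/6, 7/2)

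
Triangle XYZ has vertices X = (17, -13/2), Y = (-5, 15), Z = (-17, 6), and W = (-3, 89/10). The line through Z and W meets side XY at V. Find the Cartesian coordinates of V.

Barycentric coordinates of W with respect to XYZ: (1/5, 3/5, 1/5).
On side XY the Z-coordinate is zero; dropping W's Z-weight 1/5 and renormalizing the remaining 1/5 : 3/5 gives weights 1/4, 3/4 on X, Y.
V = (1/4)·(17, -13/2) + (3/4)·(-5, 15) = (1/2, 77/8).

(1/2, 77/8)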